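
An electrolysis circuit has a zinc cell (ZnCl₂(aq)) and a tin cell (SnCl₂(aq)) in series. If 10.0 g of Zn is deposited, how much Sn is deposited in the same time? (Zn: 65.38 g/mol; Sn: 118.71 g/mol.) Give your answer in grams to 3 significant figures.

n(Zn) = 10.0 / 65.38 = 0.1530 mol
Zn²⁺ + 2e⁻ → Zn, so n(e⁻) = 2 × 0.1530 = 0.3060 mol
Same current for the same time ⇒ same n(e⁻) = 0.3060 mol in both cells.
Sn²⁺ + 2e⁻ → Sn, so n(Sn) = 0.3060 / 2 = 0.1530 mol
m(Sn) = 0.1530 × 118.71 = 18.2 g

18.2 g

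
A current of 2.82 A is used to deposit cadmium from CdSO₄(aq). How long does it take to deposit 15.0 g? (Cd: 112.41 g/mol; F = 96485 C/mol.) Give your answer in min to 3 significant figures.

n(Cd) = 15.0 / 112.41 = 0.1334 mol
Cd²⁺ + 2e⁻ → Cd, so n(e⁻) = 2 × 0.1334 = 0.2668 mol
Q = 0.2668 × 96485 = 25740 C
t = Q / I = 25740 / 2.82 = 9128 s = 152 min

152 min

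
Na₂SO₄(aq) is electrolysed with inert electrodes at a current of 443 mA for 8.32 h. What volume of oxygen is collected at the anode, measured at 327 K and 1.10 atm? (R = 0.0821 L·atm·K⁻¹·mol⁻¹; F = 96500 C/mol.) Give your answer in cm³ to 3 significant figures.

839 cm³

Q = It = 0.443 × 29952 = 13270 C
n(e⁻) = Q/F = 13270/96500 = 0.1375 mol
2H₂O → O₂ + 4H⁺ + 4e⁻, so n(O₂) = 0.1375 / 4 = 0.03438 mol
V = nRT/P = 0.03438 × 0.0821 × 327 / 1.10 = 0.8391 L
= 839 cm³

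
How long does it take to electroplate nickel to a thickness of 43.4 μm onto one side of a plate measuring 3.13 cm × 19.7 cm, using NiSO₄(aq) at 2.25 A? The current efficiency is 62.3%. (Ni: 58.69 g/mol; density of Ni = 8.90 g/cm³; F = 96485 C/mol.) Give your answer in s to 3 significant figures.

5590 s

Plated area = 3.13 × 19.7 = 61.66 cm²
Volume = 61.66 × 43.4×10⁻⁴ cm = 0.2676 cm³
m(Ni) = 0.2676 × 8.90 = 2.382 g
n(Ni) = 2.382 / 58.69 = 0.04059 mol; n(e⁻) = 2 × 0.04059 = 0.08118 mol
Q = 0.08118 × 96485 / 0.623 = 12570 C
t = 12570 / 2.25 = 5587 s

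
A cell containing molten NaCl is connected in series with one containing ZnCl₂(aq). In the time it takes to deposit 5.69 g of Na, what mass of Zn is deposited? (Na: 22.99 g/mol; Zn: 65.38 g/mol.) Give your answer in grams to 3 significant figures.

8.09 g

n(Na) = 5.69 / 22.99 = 0.2475 mol
Na⁺ + e⁻ → Na, so n(e⁻) = 0.2475 mol
Since the cells are in series, n(e⁻) in the Zn cell is also 0.2475 mol.
Zn²⁺ + 2e⁻ → Zn, so n(Zn) = 0.2475 / 2 = 0.1238 mol
m(Zn) = 0.1238 × 65.38 = 8.09 g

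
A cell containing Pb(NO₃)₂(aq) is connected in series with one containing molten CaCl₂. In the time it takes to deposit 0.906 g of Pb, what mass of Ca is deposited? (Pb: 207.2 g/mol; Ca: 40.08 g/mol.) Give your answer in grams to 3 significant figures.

0.175 g

n(Pb) = 0.906 / 207.2 = 0.004373 mol
Pb²⁺ + 2e⁻ → Pb, so n(e⁻) = 2 × 0.004373 = 0.008746 mol
Same current for the same time ⇒ same n(e⁻) = 0.008746 mol in both cells.
Ca²⁺ + 2e⁻ → Ca, so n(Ca) = 0.008746 / 2 = 0.004373 mol
m(Ca) = 0.004373 × 40.08 = 0.175 g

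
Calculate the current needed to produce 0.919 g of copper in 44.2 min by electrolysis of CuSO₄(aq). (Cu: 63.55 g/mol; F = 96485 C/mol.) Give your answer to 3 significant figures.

n(Cu) = 0.919 / 63.55 = 0.01446 mol
Cu²⁺ + 2e⁻ → Cu, so n(e⁻) = 2 × 0.01446 = 0.02892 mol
Q = 0.02892 × 96485 = 2790 C
I = Q / t = 2790 / 2652 s = 1.05 A

1.05 A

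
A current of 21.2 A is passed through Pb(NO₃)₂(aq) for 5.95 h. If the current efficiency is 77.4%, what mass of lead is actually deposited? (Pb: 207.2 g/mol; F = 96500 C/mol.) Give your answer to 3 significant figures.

Q = 21.2 × 21420 = 4.541×10^5 C
n(e⁻) = 4.541×10^5 / 96500 = 4.706 mol
Pb²⁺ + 2e⁻ → Pb, so theoretical m(Pb) = 2.353 × 207.2 = 487.5 g
Actual mass = 77.4% × 487.5 = 377 g

377 g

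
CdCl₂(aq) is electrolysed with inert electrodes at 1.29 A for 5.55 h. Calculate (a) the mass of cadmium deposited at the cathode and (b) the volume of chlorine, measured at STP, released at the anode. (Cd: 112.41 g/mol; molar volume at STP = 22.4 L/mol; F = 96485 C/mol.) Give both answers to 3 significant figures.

15.0 g Cd; 2.99 L Cl₂

Q = 1.29 × 19980 = 25770 C; n(e⁻) = 25770 / 96485 = 0.2671 mol
Cathode: Cd²⁺ + 2e⁻ → Cd → n(Cd) = 0.2671/2 = 0.1336 mol → 15.0 g
Anode: 2Cl⁻ → Cl₂ + 2e⁻ → n(Cl₂) = 0.2671/2 = 0.1336 mol → 2.99 L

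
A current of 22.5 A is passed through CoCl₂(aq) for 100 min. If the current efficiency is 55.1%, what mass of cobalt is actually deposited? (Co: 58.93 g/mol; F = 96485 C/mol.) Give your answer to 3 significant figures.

22.7 g

Q = 22.5 × 6000 = 1.350×10^5 C
n(e⁻) = 1.350×10^5 / 96485 = 1.399 mol
Co²⁺ + 2e⁻ → Co, so theoretical m(Co) = 0.6995 × 58.93 = 41.22 g
Actual mass = 55.1% × 41.22 = 22.7 g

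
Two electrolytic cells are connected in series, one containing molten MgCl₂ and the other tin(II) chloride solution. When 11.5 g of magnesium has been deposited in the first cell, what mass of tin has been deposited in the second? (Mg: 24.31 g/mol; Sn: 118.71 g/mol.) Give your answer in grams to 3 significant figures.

56.2 g

n(Mg) = 11.5 / 24.31 = 0.4731 mol
Mg²⁺ + 2e⁻ → Mg, so n(e⁻) = 2 × 0.4731 = 0.9462 mol
The cells are in series, so the same charge (and hence the same n(e⁻) = 0.9462 mol) passes through both.
Sn²⁺ + 2e⁻ → Sn, so n(Sn) = 0.9462 / 2 = 0.4731 mol
m(Sn) = 0.4731 × 118.71 = 56.2 g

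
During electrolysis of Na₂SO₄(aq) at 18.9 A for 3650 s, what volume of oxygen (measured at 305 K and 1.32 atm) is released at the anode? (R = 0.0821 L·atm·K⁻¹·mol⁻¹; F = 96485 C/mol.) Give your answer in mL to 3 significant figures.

Charge passed = 18.9 × 3650 = 68990 C
Moles of electrons = 68990 / 96485 = 0.7150 mol
2H₂O → O₂ + 4H⁺ + 4e⁻, so n(O₂) = 0.7150 / 4 = 0.1788 mol
V = nRT/P = 0.1788 × 0.0821 × 305 / 1.32 = 3.392 L
= 3390 mL

3390 mL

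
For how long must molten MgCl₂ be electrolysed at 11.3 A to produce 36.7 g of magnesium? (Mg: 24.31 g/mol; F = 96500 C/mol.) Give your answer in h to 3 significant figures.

7.16 h

n(Mg) = 36.7 / 24.31 = 1.510 mol
Mg²⁺ + 2e⁻ → Mg, so n(e⁻) = 2 × 1.510 = 3.020 mol
Q = 3.020 × 96500 = 2.914×10^5 C
t = Q / I = 2.914×10^5 / 11.3 = 25790 s = 7.16 h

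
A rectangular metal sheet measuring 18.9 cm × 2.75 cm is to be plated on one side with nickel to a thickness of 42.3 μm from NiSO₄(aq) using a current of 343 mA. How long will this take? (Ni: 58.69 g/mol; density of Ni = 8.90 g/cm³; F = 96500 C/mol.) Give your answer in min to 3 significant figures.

Plated area = 18.9 × 2.75 = 51.98 cm²
Volume = 51.98 × 42.3×10⁻⁴ cm = 0.2199 cm³
m(Ni) = 0.2199 × 8.90 = 1.957 g
n(Ni) = 1.957 / 58.69 = 0.03334 mol; n(e⁻) = 2 × 0.03334 = 0.06668 mol
Q = 0.06668 × 96500 = 6435 C
t = 6435 / 0.343 = 18760 s = 313 min

313 min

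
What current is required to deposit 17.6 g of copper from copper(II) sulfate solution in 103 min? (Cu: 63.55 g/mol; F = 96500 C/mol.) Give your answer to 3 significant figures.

n(Cu) = 17.6 / 63.55 = 0.2769 mol
Cu²⁺ + 2e⁻ → Cu, so n(e⁻) = 2 × 0.2769 = 0.5538 mol
Q = 0.5538 × 96500 = 53440 C
I = Q / t = 53440 / 6180 s = 8.65 A

8.65 A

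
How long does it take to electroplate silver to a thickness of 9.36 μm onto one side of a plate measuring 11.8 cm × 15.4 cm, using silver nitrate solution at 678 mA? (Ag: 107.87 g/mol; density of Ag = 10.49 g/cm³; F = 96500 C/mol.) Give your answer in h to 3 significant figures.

Plated area = 11.8 × 15.4 = 181.7 cm²
Volume = 181.7 × 9.36×10⁻⁴ cm = 0.1701 cm³
m(Ag) = 0.1701 × 10.49 = 1.784 g
n(Ag) = 1.784 / 107.87 = 0.01654 mol; n(e⁻) = 0.01654 mol
Q = 0.01654 × 96500 = 1596 C
t = 1596 / 0.678 = 2354 s = 0.654 h

0.654 h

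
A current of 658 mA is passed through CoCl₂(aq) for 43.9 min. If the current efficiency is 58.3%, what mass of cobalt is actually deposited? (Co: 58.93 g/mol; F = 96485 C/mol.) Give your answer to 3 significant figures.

Q = 0.658 × 2634 = 1733 C
n(e⁻) = 1733 / 96485 = 0.01796 mol
Co²⁺ + 2e⁻ → Co, so theoretical m(Co) = 0.008980 × 58.93 = 0.5292 g
Actual mass = 58.3% × 0.5292 = 0.309 g

0.309 g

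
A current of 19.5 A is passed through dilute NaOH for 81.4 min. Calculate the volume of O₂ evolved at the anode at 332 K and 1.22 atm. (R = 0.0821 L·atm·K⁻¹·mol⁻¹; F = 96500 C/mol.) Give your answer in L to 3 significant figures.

5.51 L

Charge passed = 19.5 × 4884 = 95240 C
n(e⁻) = Q/F = 95240/96500 = 0.9869 mol
2H₂O → O₂ + 4H⁺ + 4e⁻, so n(O₂) = 0.9869 / 4 = 0.2467 mol
V = nRT/P = 0.2467 × 0.0821 × 332 / 1.22 = 5.512 L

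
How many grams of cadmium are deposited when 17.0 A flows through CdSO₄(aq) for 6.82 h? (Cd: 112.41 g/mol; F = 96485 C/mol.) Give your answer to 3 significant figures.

Q = 17.0 A × 24552 s = 4.174×10^5 C
Moles of electrons = 4.174×10^5 / 96485 = 4.326 mol
Cd²⁺ + 2e⁻ → Cd, so n(Cd) = 4.326 / 2 = 2.163 mol
m = 2.163 × 112.41 = 243 g

243 g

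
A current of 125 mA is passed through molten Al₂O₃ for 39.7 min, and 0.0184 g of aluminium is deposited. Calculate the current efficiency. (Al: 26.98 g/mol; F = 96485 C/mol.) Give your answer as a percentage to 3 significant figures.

66.3%

Q = 0.125 × 2382 = 297.8 C
n(e⁻) = 297.8 / 96485 = 0.003086 mol
Al³⁺ + 3e⁻ → Al, so theoretical n(Al) = 0.001029 mol → 0.02776 g
Efficiency = 0.0184 / 0.02776 = 0.6628 = 66.3%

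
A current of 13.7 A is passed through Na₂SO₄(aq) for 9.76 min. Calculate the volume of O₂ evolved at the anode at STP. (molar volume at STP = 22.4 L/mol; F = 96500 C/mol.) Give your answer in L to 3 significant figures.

Charge passed = 13.7 × 585.6 = 8023 C
n(e⁻) = 8023 / 96500 = 0.08314 mol
2H₂O → O₂ + 4H⁺ + 4e⁻, so n(O₂) = 0.08314 / 4 = 0.02079 mol
V = 0.02079 × 22.4 = 0.4657 L

0.466 L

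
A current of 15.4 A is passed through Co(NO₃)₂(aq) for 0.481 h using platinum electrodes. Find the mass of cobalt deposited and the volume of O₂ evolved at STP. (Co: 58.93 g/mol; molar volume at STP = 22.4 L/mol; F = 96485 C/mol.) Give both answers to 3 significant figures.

8.14 g Co; 1.55 L O₂

Q = 15.4 × 1731.6 = 26670 C; n(e⁻) = 26670 / 96485 = 0.2764 mol
Cathode: Co²⁺ + 2e⁻ → Co → n(Co) = 0.2764/2 = 0.1382 mol → 8.14 g
Anode: 2H₂O → O₂ + 4H⁺ + 4e⁻ → n(O₂) = 0.2764/4 = 0.06910 mol → 1.55 L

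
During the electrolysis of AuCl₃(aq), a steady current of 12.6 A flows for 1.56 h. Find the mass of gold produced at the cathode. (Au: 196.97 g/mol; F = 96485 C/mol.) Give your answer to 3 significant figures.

Q = 12.6 A × 5616 s = 70760 C
n(e⁻) = 70760 / 96485 = 0.7334 mol
Au³⁺ + 3e⁻ → Au, so n(Au) = 0.7334 / 3 = 0.2445 mol
m = 0.2445 × 196.97 = 48.2 g

48.2 g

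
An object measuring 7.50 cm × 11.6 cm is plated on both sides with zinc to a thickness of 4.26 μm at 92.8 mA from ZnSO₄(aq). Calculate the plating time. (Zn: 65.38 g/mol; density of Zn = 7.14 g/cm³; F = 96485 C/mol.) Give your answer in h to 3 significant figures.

Plated area = 2 × 7.50 × 11.6 = 174.0 cm²
Volume = 174.0 × 4.26×10⁻⁴ cm = 0.07412 cm³
m(Zn) = 0.07412 × 7.14 = 0.5292 g
n(Zn) = 0.5292 / 65.38 = 0.008094 mol; n(e⁻) = 2 × 0.008094 = 0.01619 mol
Q = 0.01619 × 96485 = 1562 C
t = 1562 / 0.0928 = 16830 s = 4.68 h

4.68 h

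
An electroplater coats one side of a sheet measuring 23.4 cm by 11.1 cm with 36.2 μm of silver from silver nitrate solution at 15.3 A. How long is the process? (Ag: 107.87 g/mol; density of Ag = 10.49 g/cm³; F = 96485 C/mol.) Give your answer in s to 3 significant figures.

Plated area = 23.4 × 11.1 = 259.7 cm²
Volume = 259.7 × 36.2×10⁻⁴ cm = 0.9401 cm³
m(Ag) = 0.9401 × 10.49 = 9.862 g
n(Ag) = 9.862 / 107.87 = 0.09142 mol; n(e⁻) = 0.09142 mol
Q = 0.09142 × 96485 = 8821 C
t = 8821 / 15.3 = 576.5 s

577 s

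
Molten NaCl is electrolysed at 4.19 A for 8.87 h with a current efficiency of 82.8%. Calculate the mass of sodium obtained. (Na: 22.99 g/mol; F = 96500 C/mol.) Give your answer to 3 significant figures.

26.4 g

Q = 4.19 × 31932 = 1.338×10^5 C
n(e⁻) = 1.338×10^5 / 96500 = 1.387 mol
Na⁺ + e⁻ → Na, so theoretical m(Na) = 1.387 × 22.99 = 31.89 g
Actual mass = 82.8% × 31.89 = 26.4 g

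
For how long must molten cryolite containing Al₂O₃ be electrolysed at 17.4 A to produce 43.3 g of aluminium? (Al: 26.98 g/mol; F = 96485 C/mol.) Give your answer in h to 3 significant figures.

n(Al) = 43.3 / 26.98 = 1.605 mol
Al³⁺ + 3e⁻ → Al, so n(e⁻) = 3 × 1.605 = 4.815 mol
Q = 4.815 × 96485 = 4.646×10^5 C
t = Q / I = 4.646×10^5 / 17.4 = 26700 s = 7.42 h

7.42 h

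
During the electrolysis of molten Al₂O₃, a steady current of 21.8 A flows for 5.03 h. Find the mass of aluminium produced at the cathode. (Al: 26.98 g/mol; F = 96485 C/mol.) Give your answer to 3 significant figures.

36.8 g

Q = 21.8 A × 18108 s = 3.948×10^5 C
Moles of electrons = 3.948×10^5 / 96485 = 4.092 mol
Al³⁺ + 3e⁻ → Al, so n(Al) = 4.092 / 3 = 1.364 mol
m = 1.364 × 26.98 = 36.8 g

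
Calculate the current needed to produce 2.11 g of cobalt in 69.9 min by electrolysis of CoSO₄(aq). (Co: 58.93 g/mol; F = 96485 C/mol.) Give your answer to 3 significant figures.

n(Co) = 2.11 / 58.93 = 0.03581 mol
Co²⁺ + 2e⁻ → Co, so n(e⁻) = 2 × 0.03581 = 0.07162 mol
Q = 0.07162 × 96485 = 6910 C
I = Q / t = 6910 / 4194 s = 1.65 A

1.65 A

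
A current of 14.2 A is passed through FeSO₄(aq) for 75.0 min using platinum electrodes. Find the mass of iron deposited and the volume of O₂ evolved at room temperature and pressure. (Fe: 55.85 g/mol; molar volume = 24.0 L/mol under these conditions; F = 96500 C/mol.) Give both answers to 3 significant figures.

18.5 g Fe; 3.97 L O₂

Q = 14.2 × 4500 = 63900 C; n(e⁻) = 63900 / 96500 = 0.6622 mol
Cathode: Fe²⁺ + 2e⁻ → Fe → n(Fe) = 0.6622/2 = 0.3311 mol → 18.5 g
Anode: 2H₂O → O₂ + 4H⁺ + 4e⁻ → n(O₂) = 0.6622/4 = 0.1656 mol → 3.97 L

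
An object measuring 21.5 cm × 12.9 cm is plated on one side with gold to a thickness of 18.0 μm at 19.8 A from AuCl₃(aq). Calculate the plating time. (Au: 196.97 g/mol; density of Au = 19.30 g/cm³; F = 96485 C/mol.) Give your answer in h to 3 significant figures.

0.199 h

Plated area = 21.5 × 12.9 = 277.4 cm²
Volume = 277.4 × 18.0×10⁻⁴ cm = 0.4993 cm³
m(Au) = 0.4993 × 19.30 = 9.636 g
n(Au) = 9.636 / 196.97 = 0.04892 mol; n(e⁻) = 3 × 0.04892 = 0.1468 mol
Q = 0.1468 × 96485 = 14160 C
t = 14160 / 19.8 = 715.2 s = 0.199 h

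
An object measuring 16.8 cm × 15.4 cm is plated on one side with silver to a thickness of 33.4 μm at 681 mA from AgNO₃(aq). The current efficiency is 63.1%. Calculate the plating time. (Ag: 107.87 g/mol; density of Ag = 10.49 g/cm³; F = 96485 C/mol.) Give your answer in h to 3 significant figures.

5.24 h

Plated area = 16.8 × 15.4 = 258.7 cm²
Volume = 258.7 × 33.4×10⁻⁴ cm = 0.8641 cm³
m(Ag) = 0.8641 × 10.49 = 9.064 g
n(Ag) = 9.064 / 107.87 = 0.08403 mol; n(e⁻) = 0.08403 mol
Q = 0.08403 × 96485 / 0.631 = 12850 C
t = 12850 / 0.681 = 18870 s = 5.24 h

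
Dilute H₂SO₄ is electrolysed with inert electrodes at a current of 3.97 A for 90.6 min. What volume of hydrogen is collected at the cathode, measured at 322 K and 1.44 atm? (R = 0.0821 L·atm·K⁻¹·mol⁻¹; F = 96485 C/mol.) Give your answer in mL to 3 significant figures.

Q = It = 3.97 × 5436 = 21580 C
n(e⁻) = Q/F = 21580/96485 = 0.2237 mol
2H⁺ + 2e⁻ → H₂, so n(H₂) = 0.2237 / 2 = 0.1119 mol
V = nRT/P = 0.1119 × 0.0821 × 322 / 1.44 = 2.054 L
= 2050 mL

2050 mL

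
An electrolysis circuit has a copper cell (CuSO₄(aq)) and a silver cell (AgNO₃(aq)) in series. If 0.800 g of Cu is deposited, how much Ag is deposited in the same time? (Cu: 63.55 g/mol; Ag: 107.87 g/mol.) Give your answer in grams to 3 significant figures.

2.72 g

n(Cu) = 0.800 / 63.55 = 0.01259 mol
Cu²⁺ + 2e⁻ → Cu, so n(e⁻) = 2 × 0.01259 = 0.02518 mol
In series, the same 0.02518 mol of electrons flows through the second cell.
Ag⁺ + e⁻ → Ag, so n(Ag) = 0.02518 mol
m(Ag) = 0.02518 × 107.87 = 2.72 g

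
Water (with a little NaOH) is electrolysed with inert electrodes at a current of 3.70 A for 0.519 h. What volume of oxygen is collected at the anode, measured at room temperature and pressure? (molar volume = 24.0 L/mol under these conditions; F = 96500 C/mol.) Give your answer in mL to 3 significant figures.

Charge passed = 3.70 × 1868.4 = 6913 C
Moles of electrons = 6913 / 96500 = 0.07164 mol
2H₂O → O₂ + 4H⁺ + 4e⁻, so n(O₂) = 0.07164 / 4 = 0.01791 mol
V = 0.01791 × 24.0 = 0.4298 L
= 430 mL

430 mL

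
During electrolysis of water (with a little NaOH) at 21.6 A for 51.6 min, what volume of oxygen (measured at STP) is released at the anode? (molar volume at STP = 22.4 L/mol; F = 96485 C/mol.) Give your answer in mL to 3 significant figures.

3880 mL

Charge passed = 21.6 × 3096 = 66870 C
Moles of electrons = 66870 / 96485 = 0.6931 mol
2H₂O → O₂ + 4H⁺ + 4e⁻, so n(O₂) = 0.6931 / 4 = 0.1733 mol
V = 0.1733 × 22.4 = 3.882 L
= 3880 mL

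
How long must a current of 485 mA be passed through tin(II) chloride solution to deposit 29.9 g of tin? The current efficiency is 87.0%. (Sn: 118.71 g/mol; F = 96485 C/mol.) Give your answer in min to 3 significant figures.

1920 min

n(Sn) = 29.9 / 118.71 = 0.2519 mol
Sn²⁺ + 2e⁻ → Sn, so n(e⁻) = 2 × 0.2519 = 0.5038 mol
Q = 0.5038 × 96485 / 0.870 = 55870 C
t = Q / I = 55870 / 0.485 = 1.152×10^5 s = 1920 min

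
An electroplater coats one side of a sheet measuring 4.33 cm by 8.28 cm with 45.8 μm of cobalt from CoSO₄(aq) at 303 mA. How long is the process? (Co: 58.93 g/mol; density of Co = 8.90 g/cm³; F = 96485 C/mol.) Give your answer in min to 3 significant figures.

Plated area = 4.33 × 8.28 = 35.85 cm²
Volume = 35.85 × 45.8×10⁻⁴ cm = 0.1642 cm³
m(Co) = 0.1642 × 8.90 = 1.461 g
n(Co) = 1.461 / 58.93 = 0.02479 mol; n(e⁻) = 2 × 0.02479 = 0.04958 mol
Q = 0.04958 × 96485 = 4784 C
t = 4784 / 0.303 = 15790 s = 263 min

263 min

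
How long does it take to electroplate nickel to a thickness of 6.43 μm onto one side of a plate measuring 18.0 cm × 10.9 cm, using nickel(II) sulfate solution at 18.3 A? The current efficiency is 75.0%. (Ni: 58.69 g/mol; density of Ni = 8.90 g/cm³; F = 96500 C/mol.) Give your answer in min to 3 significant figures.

4.48 min

Plated area = 18.0 × 10.9 = 196.2 cm²
Volume = 196.2 × 6.43×10⁻⁴ cm = 0.1262 cm³
m(Ni) = 0.1262 × 8.90 = 1.123 g
n(Ni) = 1.123 / 58.69 = 0.01913 mol; n(e⁻) = 2 × 0.01913 = 0.03826 mol
Q = 0.03826 × 96500 / 0.750 = 4923 C
t = 4923 / 18.3 = 269.0 s = 4.48 min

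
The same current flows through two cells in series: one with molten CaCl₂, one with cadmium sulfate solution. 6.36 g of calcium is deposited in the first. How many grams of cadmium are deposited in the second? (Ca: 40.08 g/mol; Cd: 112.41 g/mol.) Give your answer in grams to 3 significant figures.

17.8 g

n(Ca) = 6.36 / 40.08 = 0.1587 mol
Ca²⁺ + 2e⁻ → Ca, so n(e⁻) = 2 × 0.1587 = 0.3174 mol
Same current for the same time ⇒ same n(e⁻) = 0.3174 mol in both cells.
Cd²⁺ + 2e⁻ → Cd, so n(Cd) = 0.3174 / 2 = 0.1587 mol
m(Cd) = 0.1587 × 112.41 = 17.8 g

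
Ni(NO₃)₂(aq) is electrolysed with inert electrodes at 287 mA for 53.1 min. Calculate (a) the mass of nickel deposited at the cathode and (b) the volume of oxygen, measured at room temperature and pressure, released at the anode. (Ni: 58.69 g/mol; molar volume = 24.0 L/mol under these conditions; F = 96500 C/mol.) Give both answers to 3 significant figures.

0.278 g Ni; 0.0569 L O₂

Q = 0.287 × 3186 = 914.4 C; n(e⁻) = 914.4 / 96500 = 0.009476 mol
Cathode: Ni²⁺ + 2e⁻ → Ni → n(Ni) = 0.009476/2 = 0.004738 mol → 0.278 g
Anode: 2H₂O → O₂ + 4H⁺ + 4e⁻ → n(O₂) = 0.009476/4 = 0.002369 mol → 0.0569 L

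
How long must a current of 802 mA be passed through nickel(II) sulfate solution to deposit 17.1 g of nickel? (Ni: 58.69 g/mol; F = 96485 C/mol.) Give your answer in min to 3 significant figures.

n(Ni) = 17.1 / 58.69 = 0.2914 mol
Ni²⁺ + 2e⁻ → Ni, so n(e⁻) = 2 × 0.2914 = 0.5828 mol
Q = 0.5828 × 96485 = 56230 C
t = Q / I = 56230 / 0.802 = 70110 s = 1170 min

1170 min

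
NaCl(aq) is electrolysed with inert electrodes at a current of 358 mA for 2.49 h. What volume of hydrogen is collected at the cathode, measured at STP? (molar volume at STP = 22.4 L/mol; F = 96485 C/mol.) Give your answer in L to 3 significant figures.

0.373 L

Q = It = 0.358 × 8964 = 3209 C
n(e⁻) = Q/F = 3209/96485 = 0.03326 mol
2H⁺ + 2e⁻ → H₂, so n(H₂) = 0.03326 / 2 = 0.01663 mol
V = 0.01663 × 22.4 = 0.3725 L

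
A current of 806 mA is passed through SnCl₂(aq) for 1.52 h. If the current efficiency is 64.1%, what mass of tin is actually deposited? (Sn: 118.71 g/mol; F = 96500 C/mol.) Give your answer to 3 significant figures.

1.74 g

Q = 0.806 × 5472 = 4410 C
n(e⁻) = 4410 / 96500 = 0.04570 mol
Sn²⁺ + 2e⁻ → Sn, so theoretical m(Sn) = 0.02285 × 118.71 = 2.713 g
Actual mass = 64.1% × 2.713 = 1.74 g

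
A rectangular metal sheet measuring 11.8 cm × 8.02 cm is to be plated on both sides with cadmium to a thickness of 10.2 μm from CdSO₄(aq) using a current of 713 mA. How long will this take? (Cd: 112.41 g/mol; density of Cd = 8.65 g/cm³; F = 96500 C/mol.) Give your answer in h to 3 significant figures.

1.12 h

Plated area = 2 × 11.8 × 8.02 = 189.3 cm²
Volume = 189.3 × 10.2×10⁻⁴ cm = 0.1931 cm³
m(Cd) = 0.1931 × 8.65 = 1.670 g
n(Cd) = 1.670 / 112.41 = 0.01486 mol; n(e⁻) = 2 × 0.01486 = 0.02972 mol
Q = 0.02972 × 96500 = 2868 C
t = 2868 / 0.713 = 4022 s = 1.12 h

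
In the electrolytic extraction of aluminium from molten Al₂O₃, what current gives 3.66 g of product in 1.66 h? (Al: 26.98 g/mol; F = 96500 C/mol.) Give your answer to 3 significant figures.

n(Al) = 3.66 / 26.98 = 0.1357 mol
Al³⁺ + 3e⁻ → Al, so n(e⁻) = 3 × 0.1357 = 0.4071 mol
Q = 0.4071 × 96500 = 39290 C
I = Q / t = 39290 / 5976 s = 6.57 A

6.57 A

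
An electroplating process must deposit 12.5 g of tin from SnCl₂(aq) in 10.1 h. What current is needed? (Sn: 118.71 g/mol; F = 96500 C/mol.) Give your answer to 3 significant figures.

0.559 A

n(Sn) = 12.5 / 118.71 = 0.1053 mol
Sn²⁺ + 2e⁻ → Sn, so n(e⁻) = 2 × 0.1053 = 0.2106 mol
Q = 0.2106 × 96500 = 20320 C
I = Q / t = 20320 / 36360 s = 0.559 A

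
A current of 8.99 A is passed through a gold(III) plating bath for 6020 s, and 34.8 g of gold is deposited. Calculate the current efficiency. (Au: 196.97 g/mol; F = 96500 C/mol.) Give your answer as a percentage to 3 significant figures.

Q = 8.99 × 6020 = 54120 C
n(e⁻) = 54120 / 96500 = 0.5608 mol
Au³⁺ + 3e⁻ → Au, so theoretical n(Au) = 0.1869 mol → 36.81 g
Efficiency = 34.8 / 36.81 = 0.9454 = 94.5%

94.5%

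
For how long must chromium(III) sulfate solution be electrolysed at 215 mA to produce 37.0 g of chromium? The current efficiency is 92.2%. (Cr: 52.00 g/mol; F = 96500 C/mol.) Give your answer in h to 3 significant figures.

289 h

n(Cr) = 37.0 / 52.00 = 0.7115 mol
Cr³⁺ + 3e⁻ → Cr, so n(e⁻) = 3 × 0.7115 = 2.135 mol
Q = 2.135 × 96500 / 0.922 = 2.235×10^5 C
t = Q / I = 2.235×10^5 / 0.215 = 1.040×10^6 s = 289 h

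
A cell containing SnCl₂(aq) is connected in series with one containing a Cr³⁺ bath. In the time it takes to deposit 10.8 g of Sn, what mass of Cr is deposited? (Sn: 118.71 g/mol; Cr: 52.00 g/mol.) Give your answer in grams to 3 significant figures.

n(Sn) = 10.8 / 118.71 = 0.09098 mol
Sn²⁺ + 2e⁻ → Sn, so n(e⁻) = 2 × 0.09098 = 0.1820 mol
In series, the same 0.1820 mol of electrons flows through the second cell.
Cr³⁺ + 3e⁻ → Cr, so n(Cr) = 0.1820 / 3 = 0.06067 mol
m(Cr) = 0.06067 × 52.00 = 3.15 g

3.15 g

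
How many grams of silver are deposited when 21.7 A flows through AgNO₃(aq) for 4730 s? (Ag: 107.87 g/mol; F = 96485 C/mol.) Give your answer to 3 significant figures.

Q = 21.7 A × 4730 s = 1.026×10^5 C
Moles of electrons = 1.026×10^5 / 96485 = 1.063 mol
Ag⁺ + e⁻ → Ag, so n(Ag) = 1.063 mol
m = 1.063 × 107.87 = 115 g

115 g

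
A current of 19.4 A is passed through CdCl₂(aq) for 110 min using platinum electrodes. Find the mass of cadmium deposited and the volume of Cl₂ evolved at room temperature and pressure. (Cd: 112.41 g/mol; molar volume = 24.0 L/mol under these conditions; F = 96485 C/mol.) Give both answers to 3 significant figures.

74.6 g Cd; 15.9 L Cl₂

Q = 19.4 × 6600 = 1.280×10^5 C; n(e⁻) = 1.280×10^5 / 96485 = 1.327 mol
Cathode: Cd²⁺ + 2e⁻ → Cd → n(Cd) = 1.327/2 = 0.6635 mol → 74.6 g
Anode: 2Cl⁻ → Cl₂ + 2e⁻ → n(Cl₂) = 1.327/2 = 0.6635 mol → 15.9 L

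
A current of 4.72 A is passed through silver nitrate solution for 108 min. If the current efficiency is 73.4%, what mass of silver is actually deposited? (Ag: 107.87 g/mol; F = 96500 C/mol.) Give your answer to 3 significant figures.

Q = 4.72 × 6480 = 30590 C
n(e⁻) = 30590 / 96500 = 0.3170 mol
Ag⁺ + e⁻ → Ag, so theoretical m(Ag) = 0.3170 × 107.87 = 34.19 g
Actual mass = 73.4% × 34.19 = 25.1 g

25.1 g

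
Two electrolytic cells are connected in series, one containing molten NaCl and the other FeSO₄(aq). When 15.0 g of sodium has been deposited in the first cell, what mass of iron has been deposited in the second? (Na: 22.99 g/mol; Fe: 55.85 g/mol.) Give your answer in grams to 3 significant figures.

18.2 g

n(Na) = 15.0 / 22.99 = 0.6525 mol
Na⁺ + e⁻ → Na, so n(e⁻) = 0.6525 mol
In series, the same 0.6525 mol of electrons flows through the second cell.
Fe²⁺ + 2e⁻ → Fe, so n(Fe) = 0.6525 / 2 = 0.3263 mol
m(Fe) = 0.3263 × 55.85 = 18.2 g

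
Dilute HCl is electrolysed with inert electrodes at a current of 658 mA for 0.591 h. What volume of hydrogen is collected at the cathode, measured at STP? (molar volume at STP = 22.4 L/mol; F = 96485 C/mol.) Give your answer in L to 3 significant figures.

Charge passed = 0.658 × 2127.6 = 1400 C
n(e⁻) = Q/F = 1400/96485 = 0.01451 mol
2H⁺ + 2e⁻ → H₂, so n(H₂) = 0.01451 / 2 = 0.007255 mol
V = 0.007255 × 22.4 = 0.1625 L

0.163 L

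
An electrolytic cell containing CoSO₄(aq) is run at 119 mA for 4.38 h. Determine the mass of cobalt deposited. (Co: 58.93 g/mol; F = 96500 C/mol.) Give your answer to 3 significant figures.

Q = It = 0.119 × 15768 = 1876 C
Moles of electrons = 1876 / 96500 = 0.01944 mol
Co²⁺ + 2e⁻ → Co, so n(Co) = 0.01944 / 2 = 0.009720 mol
m = 0.009720 × 58.93 = 0.573 g

0.573 g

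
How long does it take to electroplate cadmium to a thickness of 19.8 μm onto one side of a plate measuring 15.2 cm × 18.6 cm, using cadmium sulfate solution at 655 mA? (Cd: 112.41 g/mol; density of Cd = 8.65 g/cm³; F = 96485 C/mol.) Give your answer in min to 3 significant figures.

212 min

Plated area = 15.2 × 18.6 = 282.7 cm²
Volume = 282.7 × 19.8×10⁻⁴ cm = 0.5597 cm³
m(Cd) = 0.5597 × 8.65 = 4.841 g
n(Cd) = 4.841 / 112.41 = 0.04307 mol; n(e⁻) = 2 × 0.04307 = 0.08614 mol
Q = 0.08614 × 96485 = 8311 C
t = 8311 / 0.655 = 12690 s = 212 min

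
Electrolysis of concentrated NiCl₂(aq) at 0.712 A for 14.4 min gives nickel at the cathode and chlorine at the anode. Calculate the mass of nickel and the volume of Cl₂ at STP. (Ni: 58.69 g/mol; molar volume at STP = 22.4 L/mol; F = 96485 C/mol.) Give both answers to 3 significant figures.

0.187 g Ni; 0.0714 L Cl₂

Q = 0.712 × 864 = 615.2 C; n(e⁻) = 615.2 / 96485 = 0.006376 mol
Cathode: Ni²⁺ + 2e⁻ → Ni → n(Ni) = 0.006376/2 = 0.003188 mol → 0.187 g
Anode: 2Cl⁻ → Cl₂ + 2e⁻ → n(Cl₂) = 0.006376/2 = 0.003188 mol → 0.0714 L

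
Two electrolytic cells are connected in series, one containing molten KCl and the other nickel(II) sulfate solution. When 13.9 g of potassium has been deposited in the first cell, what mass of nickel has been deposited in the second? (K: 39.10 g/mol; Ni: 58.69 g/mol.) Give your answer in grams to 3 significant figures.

10.4 g

n(K) = 13.9 / 39.10 = 0.3555 mol
K⁺ + e⁻ → K, so n(e⁻) = 0.3555 mol
The cells are in series, so the same charge (and hence the same n(e⁻) = 0.3555 mol) passes through both.
Ni²⁺ + 2e⁻ → Ni, so n(Ni) = 0.3555 / 2 = 0.1778 mol
m(Ni) = 0.1778 × 58.69 = 10.4 g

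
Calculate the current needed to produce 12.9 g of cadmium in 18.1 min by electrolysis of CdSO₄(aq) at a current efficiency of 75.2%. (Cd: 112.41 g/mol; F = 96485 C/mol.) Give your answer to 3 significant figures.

n(Cd) = 12.9 / 112.41 = 0.1148 mol
Cd²⁺ + 2e⁻ → Cd, so n(e⁻) = 2 × 0.1148 = 0.2296 mol
Q = 0.2296 × 96485 / 0.752 = 29460 C
I = Q / t = 29460 / 1086 s = 27.1 A

27.1 A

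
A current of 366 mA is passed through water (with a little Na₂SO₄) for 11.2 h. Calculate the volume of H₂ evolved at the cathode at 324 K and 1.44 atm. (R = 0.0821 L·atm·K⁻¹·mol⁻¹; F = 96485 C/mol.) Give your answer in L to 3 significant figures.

Q = 0.366 A × 40320 s = 14760 C
Moles of electrons = 14760 / 96485 = 0.1530 mol
2H⁺ + 2e⁻ → H₂, so n(H₂) = 0.1530 / 2 = 0.07650 mol
V = nRT/P = 0.07650 × 0.0821 × 324 / 1.44 = 1.413 L

1.41 L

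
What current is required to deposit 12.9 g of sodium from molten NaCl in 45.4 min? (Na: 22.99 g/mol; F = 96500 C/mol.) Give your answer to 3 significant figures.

n(Na) = 12.9 / 22.99 = 0.5611 mol
Na⁺ + e⁻ → Na, so n(e⁻) = 0.5611 mol
Q = 0.5611 × 96500 = 54150 C
I = Q / t = 54150 / 2724 s = 19.9 A

19.9 A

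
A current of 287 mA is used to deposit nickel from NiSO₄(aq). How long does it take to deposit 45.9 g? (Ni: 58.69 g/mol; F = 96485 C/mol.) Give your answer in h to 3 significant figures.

n(Ni) = 45.9 / 58.69 = 0.7821 mol
Ni²⁺ + 2e⁻ → Ni, so n(e⁻) = 2 × 0.7821 = 1.564 mol
Q = 1.564 × 96485 = 1.509×10^5 C
t = Q / I = 1.509×10^5 / 0.287 = 5.258×10^5 s = 146 h

146 h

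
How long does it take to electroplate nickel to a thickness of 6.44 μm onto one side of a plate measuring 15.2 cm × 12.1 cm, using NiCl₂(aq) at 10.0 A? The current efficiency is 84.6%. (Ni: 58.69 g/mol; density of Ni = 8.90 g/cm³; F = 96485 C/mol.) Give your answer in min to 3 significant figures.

Plated area = 15.2 × 12.1 = 183.9 cm²
Volume = 183.9 × 6.44×10⁻⁴ cm = 0.1184 cm³
m(Ni) = 0.1184 × 8.90 = 1.054 g
n(Ni) = 1.054 / 58.69 = 0.01796 mol; n(e⁻) = 2 × 0.01796 = 0.03592 mol
Q = 0.03592 × 96485 / 0.846 = 4097 C
t = 4097 / 10.0 = 409.7 s = 6.83 min

6.83 min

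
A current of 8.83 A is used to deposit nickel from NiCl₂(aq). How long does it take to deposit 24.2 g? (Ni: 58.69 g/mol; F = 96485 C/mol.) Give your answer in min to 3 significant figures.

150 min

n(Ni) = 24.2 / 58.69 = 0.4123 mol
Ni²⁺ + 2e⁻ → Ni, so n(e⁻) = 2 × 0.4123 = 0.8246 mol
Q = 0.8246 × 96485 = 79560 C
t = Q / I = 79560 / 8.83 = 9010 s = 150 min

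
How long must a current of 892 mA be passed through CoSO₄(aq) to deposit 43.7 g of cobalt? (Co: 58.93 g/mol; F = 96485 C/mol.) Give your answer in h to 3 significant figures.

44.6 h

n(Co) = 43.7 / 58.93 = 0.7416 mol
Co²⁺ + 2e⁻ → Co, so n(e⁻) = 2 × 0.7416 = 1.483 mol
Q = 1.483 × 96485 = 1.431×10^5 C
t = Q / I = 1.431×10^5 / 0.892 = 1.604×10^5 s = 44.6 h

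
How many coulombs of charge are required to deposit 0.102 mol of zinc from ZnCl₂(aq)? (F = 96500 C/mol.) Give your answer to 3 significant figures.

19700 C

Zn²⁺ + 2e⁻ → Zn, so n(e⁻) = 2 × 0.102 = 0.2040 mol
Q = 0.2040 × 96500 = 19690 C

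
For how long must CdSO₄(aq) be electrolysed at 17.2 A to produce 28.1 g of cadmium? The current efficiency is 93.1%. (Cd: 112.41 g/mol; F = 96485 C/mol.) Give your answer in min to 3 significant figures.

50.2 min

n(Cd) = 28.1 / 112.41 = 0.2500 mol
Cd²⁺ + 2e⁻ → Cd, so n(e⁻) = 2 × 0.2500 = 0.5000 mol
Q = 0.5000 × 96485 / 0.931 = 51820 C
t = Q / I = 51820 / 17.2 = 3013 s = 50.2 min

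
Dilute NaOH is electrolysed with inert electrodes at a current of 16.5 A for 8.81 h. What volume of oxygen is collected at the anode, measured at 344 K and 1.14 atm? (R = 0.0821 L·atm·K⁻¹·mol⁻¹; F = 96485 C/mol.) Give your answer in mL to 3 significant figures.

Q = 16.5 A × 31716 s = 5.233×10^5 C
Moles of electrons = 5.233×10^5 / 96485 = 5.424 mol
2H₂O → O₂ + 4H⁺ + 4e⁻, so n(O₂) = 5.424 / 4 = 1.356 mol
V = nRT/P = 1.356 × 0.0821 × 344 / 1.14 = 33.59 L
= 33600 mL

33600 mL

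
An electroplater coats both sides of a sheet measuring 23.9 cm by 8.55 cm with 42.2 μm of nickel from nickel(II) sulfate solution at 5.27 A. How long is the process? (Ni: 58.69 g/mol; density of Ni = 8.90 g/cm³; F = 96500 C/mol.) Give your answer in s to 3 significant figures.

9580 s

Plated area = 2 × 23.9 × 8.55 = 408.7 cm²
Volume = 408.7 × 42.2×10⁻⁴ cm = 1.725 cm³
m(Ni) = 1.725 × 8.90 = 15.35 g
n(Ni) = 15.35 / 58.69 = 0.2615 mol; n(e⁻) = 2 × 0.2615 = 0.5230 mol
Q = 0.5230 × 96500 = 50470 C
t = 50470 / 5.27 = 9577 s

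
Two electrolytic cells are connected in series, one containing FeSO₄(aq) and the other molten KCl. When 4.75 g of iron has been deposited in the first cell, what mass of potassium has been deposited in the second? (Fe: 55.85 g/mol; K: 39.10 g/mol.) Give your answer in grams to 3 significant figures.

n(Fe) = 4.75 / 55.85 = 0.08505 mol
Fe²⁺ + 2e⁻ → Fe, so n(e⁻) = 2 × 0.08505 = 0.1701 mol
In series, the same 0.1701 mol of electrons flows through the second cell.
K⁺ + e⁻ → K, so n(K) = 0.1701 mol
m(K) = 0.1701 × 39.10 = 6.65 g

6.65 g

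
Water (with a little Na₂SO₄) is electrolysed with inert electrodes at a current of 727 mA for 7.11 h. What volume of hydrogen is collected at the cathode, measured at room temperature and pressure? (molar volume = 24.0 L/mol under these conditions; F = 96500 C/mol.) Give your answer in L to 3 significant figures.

2.31 L

Q = 0.727 A × 25596 s = 18610 C
Moles of electrons = 18610 / 96500 = 0.1928 mol
2H⁺ + 2e⁻ → H₂, so n(H₂) = 0.1928 / 2 = 0.09640 mol
V = 0.09640 × 24.0 = 2.314 L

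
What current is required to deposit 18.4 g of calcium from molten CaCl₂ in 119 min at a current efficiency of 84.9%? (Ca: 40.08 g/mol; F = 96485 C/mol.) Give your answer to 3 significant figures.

n(Ca) = 18.4 / 40.08 = 0.4591 mol
Ca²⁺ + 2e⁻ → Ca, so n(e⁻) = 2 × 0.4591 = 0.9182 mol
Q = 0.9182 × 96485 / 0.849 = 1.043×10^5 C
I = Q / t = 1.043×10^5 / 7140 s = 14.6 A

14.6 A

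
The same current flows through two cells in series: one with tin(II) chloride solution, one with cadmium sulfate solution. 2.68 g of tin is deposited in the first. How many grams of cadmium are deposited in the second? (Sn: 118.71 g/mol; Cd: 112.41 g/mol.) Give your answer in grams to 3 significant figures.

n(Sn) = 2.68 / 118.71 = 0.02258 mol
Sn²⁺ + 2e⁻ → Sn, so n(e⁻) = 2 × 0.02258 = 0.04516 mol
In series, the same 0.04516 mol of electrons flows through the second cell.
Cd²⁺ + 2e⁻ → Cd, so n(Cd) = 0.04516 / 2 = 0.02258 mol
m(Cd) = 0.02258 × 112.41 = 2.54 g

2.54 g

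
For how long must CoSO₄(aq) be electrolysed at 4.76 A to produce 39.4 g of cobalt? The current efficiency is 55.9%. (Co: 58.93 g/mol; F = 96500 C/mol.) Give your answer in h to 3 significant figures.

13.5 h

n(Co) = 39.4 / 58.93 = 0.6686 mol
Co²⁺ + 2e⁻ → Co, so n(e⁻) = 2 × 0.6686 = 1.337 mol
Q = 1.337 × 96500 / 0.559 = 2.308×10^5 C
t = Q / I = 2.308×10^5 / 4.76 = 48490 s = 13.5 h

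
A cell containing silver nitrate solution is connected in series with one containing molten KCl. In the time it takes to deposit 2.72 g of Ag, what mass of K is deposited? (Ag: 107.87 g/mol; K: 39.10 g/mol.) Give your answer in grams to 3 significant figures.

0.986 g

n(Ag) = 2.72 / 107.87 = 0.02522 mol
Ag⁺ + e⁻ → Ag, so n(e⁻) = 0.02522 mol
In series, the same 0.02522 mol of electrons flows through the second cell.
K⁺ + e⁻ → K, so n(K) = 0.02522 mol
m(K) = 0.02522 × 39.10 = 0.986 g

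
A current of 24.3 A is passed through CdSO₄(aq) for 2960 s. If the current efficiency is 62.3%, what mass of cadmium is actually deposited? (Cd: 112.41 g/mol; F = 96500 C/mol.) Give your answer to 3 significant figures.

Q = 24.3 × 2960 = 71930 C
n(e⁻) = 71930 / 96500 = 0.7454 mol
Cd²⁺ + 2e⁻ → Cd, so theoretical m(Cd) = 0.3727 × 112.41 = 41.90 g
Actual mass = 62.3% × 41.90 = 26.1 g

26.1 g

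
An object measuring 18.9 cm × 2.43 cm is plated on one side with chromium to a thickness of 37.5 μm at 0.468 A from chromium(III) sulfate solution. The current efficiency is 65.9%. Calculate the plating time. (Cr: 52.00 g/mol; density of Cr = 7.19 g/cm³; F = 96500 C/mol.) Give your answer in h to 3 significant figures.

6.21 h

Plated area = 18.9 × 2.43 = 45.93 cm²
Volume = 45.93 × 37.5×10⁻⁴ cm = 0.1722 cm³
m(Cr) = 0.1722 × 7.19 = 1.238 g
n(Cr) = 1.238 / 52.00 = 0.02381 mol; n(e⁻) = 3 × 0.02381 = 0.07143 mol
Q = 0.07143 × 96500 / 0.659 = 10460 C
t = 10460 / 0.468 = 22350 s = 6.21 h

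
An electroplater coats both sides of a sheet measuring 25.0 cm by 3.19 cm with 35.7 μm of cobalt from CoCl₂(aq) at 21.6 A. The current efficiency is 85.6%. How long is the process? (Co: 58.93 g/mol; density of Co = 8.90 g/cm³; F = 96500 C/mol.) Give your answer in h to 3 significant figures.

0.249 h

Plated area = 2 × 25.0 × 3.19 = 159.5 cm²
Volume = 159.5 × 35.7×10⁻⁴ cm = 0.5694 cm³
m(Co) = 0.5694 × 8.90 = 5.068 g
n(Co) = 5.068 / 58.93 = 0.08600 mol; n(e⁻) = 2 × 0.08600 = 0.1720 mol
Q = 0.1720 × 96500 / 0.856 = 19390 C
t = 19390 / 21.6 = 897.7 s = 0.249 h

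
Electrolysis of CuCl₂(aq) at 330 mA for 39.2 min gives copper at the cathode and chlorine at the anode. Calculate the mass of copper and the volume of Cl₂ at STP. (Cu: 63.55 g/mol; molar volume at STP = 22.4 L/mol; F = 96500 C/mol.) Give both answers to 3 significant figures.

Q = 0.330 × 2352 = 776.2 C; n(e⁻) = 776.2 / 96500 = 0.008044 mol
Cathode: Cu²⁺ + 2e⁻ → Cu → n(Cu) = 0.008044/2 = 0.004022 mol → 0.256 g
Anode: 2Cl⁻ → Cl₂ + 2e⁻ → n(Cl₂) = 0.008044/2 = 0.004022 mol → 0.0901 L

0.256 g Cu; 0.0901 L Cl₂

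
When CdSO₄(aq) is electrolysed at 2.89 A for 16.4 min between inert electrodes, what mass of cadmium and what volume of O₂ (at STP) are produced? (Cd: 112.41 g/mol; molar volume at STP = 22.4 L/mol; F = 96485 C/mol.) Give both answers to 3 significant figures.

1.66 g Cd; 0.165 L O₂

Q = 2.89 × 984 = 2844 C; n(e⁻) = 2844 / 96485 = 0.02948 mol
Cathode: Cd²⁺ + 2e⁻ → Cd → n(Cd) = 0.02948/2 = 0.01474 mol → 1.66 g
Anode: 2H₂O → O₂ + 4H⁺ + 4e⁻ → n(O₂) = 0.02948/4 = 0.007370 mol → 0.165 L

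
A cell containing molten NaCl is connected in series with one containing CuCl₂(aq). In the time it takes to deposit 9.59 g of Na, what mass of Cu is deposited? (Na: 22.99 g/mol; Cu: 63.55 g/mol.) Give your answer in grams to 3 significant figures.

13.3 g

n(Na) = 9.59 / 22.99 = 0.4171 mol
Na⁺ + e⁻ → Na, so n(e⁻) = 0.4171 mol
Same current for the same time ⇒ same n(e⁻) = 0.4171 mol in both cells.
Cu²⁺ + 2e⁻ → Cu, so n(Cu) = 0.4171 / 2 = 0.2086 mol
m(Cu) = 0.2086 × 63.55 = 13.3 g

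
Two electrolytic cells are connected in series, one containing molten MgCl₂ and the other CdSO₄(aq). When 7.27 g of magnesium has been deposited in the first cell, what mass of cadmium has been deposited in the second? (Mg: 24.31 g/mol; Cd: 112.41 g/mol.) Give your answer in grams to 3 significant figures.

33.6 g

n(Mg) = 7.27 / 24.31 = 0.2991 mol
Mg²⁺ + 2e⁻ → Mg, so n(e⁻) = 2 × 0.2991 = 0.5982 mol
Since the cells are in series, n(e⁻) in the Cd cell is also 0.5982 mol.
Cd²⁺ + 2e⁻ → Cd, so n(Cd) = 0.5982 / 2 = 0.2991 mol
m(Cd) = 0.2991 × 112.41 = 33.6 g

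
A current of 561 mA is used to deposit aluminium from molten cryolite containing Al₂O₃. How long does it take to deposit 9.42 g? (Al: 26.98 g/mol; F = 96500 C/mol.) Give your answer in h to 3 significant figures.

n(Al) = 9.42 / 26.98 = 0.3491 mol
Al³⁺ + 3e⁻ → Al, so n(e⁻) = 3 × 0.3491 = 1.047 mol
Q = 1.047 × 96500 = 1.010×10^5 C
t = Q / I = 1.010×10^5 / 0.561 = 1.800×10^5 s = 50.0 h

50.0 h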